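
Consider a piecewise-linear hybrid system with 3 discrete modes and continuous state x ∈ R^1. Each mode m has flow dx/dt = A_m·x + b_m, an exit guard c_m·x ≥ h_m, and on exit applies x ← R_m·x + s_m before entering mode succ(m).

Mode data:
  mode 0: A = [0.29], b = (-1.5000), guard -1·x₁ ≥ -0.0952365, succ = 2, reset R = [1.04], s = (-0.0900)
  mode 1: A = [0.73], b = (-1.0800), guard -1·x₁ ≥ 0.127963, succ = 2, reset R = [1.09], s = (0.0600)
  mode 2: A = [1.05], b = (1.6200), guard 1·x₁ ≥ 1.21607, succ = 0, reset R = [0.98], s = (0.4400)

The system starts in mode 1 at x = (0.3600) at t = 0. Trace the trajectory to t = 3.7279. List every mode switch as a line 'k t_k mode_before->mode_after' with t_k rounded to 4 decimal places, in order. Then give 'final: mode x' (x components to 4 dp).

Mode 1: guard c·x = 0.1280 hit at Δt = 0.4956 (t = 0.4956), x⁻ = (-0.1280) → reset → x⁺ = (-0.0795), jump to mode 2
Mode 2: guard c·x = 1.2161 hit at Δt = 0.6039 (t = 1.0995), x⁻ = (1.2161) → reset → x⁺ = (1.6317), jump to mode 0
Mode 0: guard c·x = -0.0952 hit at Δt = 1.2429 (t = 2.3424), x⁻ = (0.0952) → reset → x⁺ = (0.0090), jump to mode 2
Mode 2: guard c·x = 1.2161 hit at Δt = 0.5480 (t = 2.8904), x⁻ = (1.2161) → reset → x⁺ = (1.6317), jump to mode 0
Mode 0: flow for 0.8375 to horizon, guard not reached → x = (0.6583)

1 0.4956 1->2
2 1.0995 2->0
3 2.3424 0->2
4 2.8904 2->0
final: 0 0.6583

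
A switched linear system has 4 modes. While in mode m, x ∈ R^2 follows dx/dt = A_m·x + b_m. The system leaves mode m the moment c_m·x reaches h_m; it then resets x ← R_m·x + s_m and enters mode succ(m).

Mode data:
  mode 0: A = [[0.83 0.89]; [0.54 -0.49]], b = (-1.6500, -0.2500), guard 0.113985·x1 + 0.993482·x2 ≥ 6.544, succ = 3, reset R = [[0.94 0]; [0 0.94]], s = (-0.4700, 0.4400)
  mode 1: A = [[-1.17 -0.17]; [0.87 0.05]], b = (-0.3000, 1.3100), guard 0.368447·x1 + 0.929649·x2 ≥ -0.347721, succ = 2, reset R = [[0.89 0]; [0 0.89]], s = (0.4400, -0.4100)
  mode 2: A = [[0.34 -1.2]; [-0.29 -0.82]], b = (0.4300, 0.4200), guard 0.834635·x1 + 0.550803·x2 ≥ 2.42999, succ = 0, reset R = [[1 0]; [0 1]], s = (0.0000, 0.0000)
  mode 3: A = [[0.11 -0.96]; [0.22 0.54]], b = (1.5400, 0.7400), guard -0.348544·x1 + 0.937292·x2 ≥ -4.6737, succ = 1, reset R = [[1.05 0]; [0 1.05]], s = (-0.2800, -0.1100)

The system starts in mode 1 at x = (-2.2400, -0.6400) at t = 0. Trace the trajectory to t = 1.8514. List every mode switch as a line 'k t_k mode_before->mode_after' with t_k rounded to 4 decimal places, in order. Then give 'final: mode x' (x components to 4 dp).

Mode 1: guard c·x = -0.3477 hit at Δt = 1.5468 (t = 1.5468), x⁻ = (-0.5197, -0.1681) → reset → x⁺ = (-0.0226, -0.5596), jump to mode 2
Mode 2: flow for 0.3046 to horizon, guard not reached → x = (0.2831, -0.3337)

1 1.5468 1->2
final: 2 0.2831 -0.3337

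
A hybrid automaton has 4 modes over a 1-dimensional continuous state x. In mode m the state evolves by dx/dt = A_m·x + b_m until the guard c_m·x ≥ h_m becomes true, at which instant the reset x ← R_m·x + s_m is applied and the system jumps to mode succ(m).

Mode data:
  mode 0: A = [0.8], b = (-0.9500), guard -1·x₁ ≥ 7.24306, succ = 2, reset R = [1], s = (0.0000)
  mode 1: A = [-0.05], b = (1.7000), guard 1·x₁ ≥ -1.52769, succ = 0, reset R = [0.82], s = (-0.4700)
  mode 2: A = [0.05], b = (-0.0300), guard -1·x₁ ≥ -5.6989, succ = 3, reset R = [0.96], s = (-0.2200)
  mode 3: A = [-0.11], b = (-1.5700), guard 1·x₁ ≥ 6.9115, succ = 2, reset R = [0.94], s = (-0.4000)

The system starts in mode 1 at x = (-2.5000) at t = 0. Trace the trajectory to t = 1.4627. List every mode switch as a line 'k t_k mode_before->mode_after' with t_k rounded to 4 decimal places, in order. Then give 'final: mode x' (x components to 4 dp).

Mode 1: guard c·x = -1.5277 hit at Δt = 0.5400 (t = 0.5400), x⁻ = (-1.5277) → reset → x⁺ = (-1.7227), jump to mode 0
Mode 0: flow for 0.9227 to horizon, guard not reached → x = (-4.9009)

1 0.5400 1->0
final: 0 -4.9009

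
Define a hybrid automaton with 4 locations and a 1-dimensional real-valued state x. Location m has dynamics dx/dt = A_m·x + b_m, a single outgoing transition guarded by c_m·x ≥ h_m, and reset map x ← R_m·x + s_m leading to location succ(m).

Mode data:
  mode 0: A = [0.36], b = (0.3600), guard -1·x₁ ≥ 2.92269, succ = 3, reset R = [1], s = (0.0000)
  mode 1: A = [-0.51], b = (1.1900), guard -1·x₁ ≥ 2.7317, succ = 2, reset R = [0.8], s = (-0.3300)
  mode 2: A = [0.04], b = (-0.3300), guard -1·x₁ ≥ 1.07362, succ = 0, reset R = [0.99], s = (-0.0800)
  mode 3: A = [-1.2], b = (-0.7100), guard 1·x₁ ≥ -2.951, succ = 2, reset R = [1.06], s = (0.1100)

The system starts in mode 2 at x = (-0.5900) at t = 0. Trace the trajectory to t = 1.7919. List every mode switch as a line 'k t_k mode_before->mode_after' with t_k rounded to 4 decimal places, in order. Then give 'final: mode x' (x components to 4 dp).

Mode 2: guard c·x = 1.0736 hit at Δt = 1.3316 (t = 1.3316), x⁻ = (-1.0736) → reset → x⁺ = (-1.1429), jump to mode 0
Mode 0: flow for 0.4603 to horizon, guard not reached → x = (-1.1686)

1 1.3316 2->0
final: 0 -1.1686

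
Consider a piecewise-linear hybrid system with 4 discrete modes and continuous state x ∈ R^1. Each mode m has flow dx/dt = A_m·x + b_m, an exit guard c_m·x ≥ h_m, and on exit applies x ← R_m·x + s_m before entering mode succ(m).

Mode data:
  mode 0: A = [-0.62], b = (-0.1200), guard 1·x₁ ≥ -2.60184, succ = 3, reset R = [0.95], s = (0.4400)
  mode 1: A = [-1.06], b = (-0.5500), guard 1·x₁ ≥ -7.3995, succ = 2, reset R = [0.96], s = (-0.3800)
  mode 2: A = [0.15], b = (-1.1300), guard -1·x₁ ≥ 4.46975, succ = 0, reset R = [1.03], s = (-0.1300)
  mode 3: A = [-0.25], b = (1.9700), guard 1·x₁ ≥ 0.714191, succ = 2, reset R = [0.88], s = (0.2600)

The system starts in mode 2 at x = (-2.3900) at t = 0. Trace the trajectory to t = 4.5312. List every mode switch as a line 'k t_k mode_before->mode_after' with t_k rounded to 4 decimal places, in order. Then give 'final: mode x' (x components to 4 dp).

1 1.2685 2->0
2 2.2912 0->3
3 3.5888 3->2
final: 2 -0.1205

Mode 2: guard c·x = 4.4698 hit at Δt = 1.2685 (t = 1.2685), x⁻ = (-4.4698) → reset → x⁺ = (-4.7338), jump to mode 0
Mode 0: guard c·x = -2.6018 hit at Δt = 1.0227 (t = 2.2912), x⁻ = (-2.6018) → reset → x⁺ = (-2.0317), jump to mode 3
Mode 3: guard c·x = 0.7142 hit at Δt = 1.2976 (t = 3.5888), x⁻ = (0.7142) → reset → x⁺ = (0.8885), jump to mode 2
Mode 2: flow for 0.9424 to horizon, guard not reached → x = (-0.1205)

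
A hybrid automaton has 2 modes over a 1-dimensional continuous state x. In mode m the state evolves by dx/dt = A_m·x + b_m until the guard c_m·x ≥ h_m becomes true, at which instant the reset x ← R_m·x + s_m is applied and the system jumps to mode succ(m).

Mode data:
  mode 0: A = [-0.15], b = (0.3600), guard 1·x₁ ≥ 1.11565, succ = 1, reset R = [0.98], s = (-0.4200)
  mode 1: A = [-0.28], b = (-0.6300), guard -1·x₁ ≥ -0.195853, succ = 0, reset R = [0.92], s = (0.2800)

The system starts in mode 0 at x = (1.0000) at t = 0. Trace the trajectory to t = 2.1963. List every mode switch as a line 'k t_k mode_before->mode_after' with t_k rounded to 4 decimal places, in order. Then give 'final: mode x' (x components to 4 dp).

Mode 0: guard c·x = 1.1157 hit at Δt = 0.5748 (t = 0.5748), x⁻ = (1.1157) → reset → x⁺ = (0.6733), jump to mode 1
Mode 1: guard c·x = -0.1959 hit at Δt = 0.6369 (t = 1.2117), x⁻ = (0.1959) → reset → x⁺ = (0.4602), jump to mode 0
Mode 0: flow for 0.9846 to horizon, guard not reached → x = (0.7265)

1 0.5748 0->1
2 1.2117 1->0
final: 0 0.7265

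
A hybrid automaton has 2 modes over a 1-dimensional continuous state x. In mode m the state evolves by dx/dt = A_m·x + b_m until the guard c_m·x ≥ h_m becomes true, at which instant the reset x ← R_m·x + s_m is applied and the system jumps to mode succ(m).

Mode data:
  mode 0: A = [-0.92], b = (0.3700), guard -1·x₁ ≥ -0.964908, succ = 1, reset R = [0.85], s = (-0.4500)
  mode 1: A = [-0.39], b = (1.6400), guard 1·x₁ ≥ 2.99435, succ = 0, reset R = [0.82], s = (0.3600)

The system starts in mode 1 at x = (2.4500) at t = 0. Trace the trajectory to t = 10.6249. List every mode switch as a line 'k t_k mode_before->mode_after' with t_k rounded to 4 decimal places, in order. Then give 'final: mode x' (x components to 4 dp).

1 0.9520 1->0
2 2.5345 0->1
3 5.4906 1->0
4 7.0731 0->1
5 10.0293 1->0
final: 0 1.7973

Mode 1: guard c·x = 2.9943 hit at Δt = 0.9520 (t = 0.9520), x⁻ = (2.9943) → reset → x⁺ = (2.8154), jump to mode 0
Mode 0: guard c·x = -0.9649 hit at Δt = 1.5825 (t = 2.5345), x⁻ = (0.9649) → reset → x⁺ = (0.3702), jump to mode 1
Mode 1: guard c·x = 2.9943 hit at Δt = 2.9561 (t = 5.4906), x⁻ = (2.9943) → reset → x⁺ = (2.8154), jump to mode 0
Mode 0: guard c·x = -0.9649 hit at Δt = 1.5825 (t = 7.0731), x⁻ = (0.9649) → reset → x⁺ = (0.3702), jump to mode 1
Mode 1: guard c·x = 2.9943 hit at Δt = 2.9561 (t = 10.0293), x⁻ = (2.9943) → reset → x⁺ = (2.8154), jump to mode 0
Mode 0: flow for 0.5956 to horizon, guard not reached → x = (1.7973)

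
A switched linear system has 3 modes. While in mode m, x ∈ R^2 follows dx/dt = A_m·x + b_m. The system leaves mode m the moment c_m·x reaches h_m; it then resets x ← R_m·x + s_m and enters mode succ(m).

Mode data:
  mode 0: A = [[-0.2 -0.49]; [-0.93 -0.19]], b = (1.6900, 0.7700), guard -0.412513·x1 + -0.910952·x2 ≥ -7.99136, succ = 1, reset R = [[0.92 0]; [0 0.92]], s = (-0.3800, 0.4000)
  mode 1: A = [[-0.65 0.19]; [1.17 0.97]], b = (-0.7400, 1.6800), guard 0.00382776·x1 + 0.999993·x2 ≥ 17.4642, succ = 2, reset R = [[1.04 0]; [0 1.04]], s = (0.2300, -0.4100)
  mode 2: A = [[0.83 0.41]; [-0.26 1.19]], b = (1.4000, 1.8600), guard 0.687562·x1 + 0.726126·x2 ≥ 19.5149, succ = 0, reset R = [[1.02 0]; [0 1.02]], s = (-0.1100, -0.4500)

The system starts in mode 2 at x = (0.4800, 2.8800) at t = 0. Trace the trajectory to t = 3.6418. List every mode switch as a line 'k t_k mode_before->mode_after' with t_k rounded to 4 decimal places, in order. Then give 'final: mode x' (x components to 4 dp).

1 1.2772 2->0
2 2.4385 0->1
3 3.0844 1->2
4 3.2258 2->0
final: 0 2.5239 18.1731

Mode 2: guard c·x = 19.5149 hit at Δt = 1.2772 (t = 1.2772), x⁻ = (11.1831, 16.2862) → reset → x⁺ = (11.2968, 16.1619), jump to mode 0
Mode 0: guard c·x = -7.9914 hit at Δt = 1.1613 (t = 2.4385), x⁻ = (5.4507, 6.3043) → reset → x⁺ = (4.6346, 6.1999), jump to mode 1
Mode 1: guard c·x = 17.4642 hit at Δt = 0.6459 (t = 3.0844), x⁻ = (3.8263, 17.4497) → reset → x⁺ = (4.2093, 17.7377), jump to mode 2
Mode 2: guard c·x = 19.5149 hit at Δt = 0.1414 (t = 3.2258), x⁻ = (6.1320, 21.0690) → reset → x⁺ = (6.1447, 21.0404), jump to mode 0
Mode 0: flow for 0.4160 to horizon, guard not reached → x = (2.5239, 18.1731)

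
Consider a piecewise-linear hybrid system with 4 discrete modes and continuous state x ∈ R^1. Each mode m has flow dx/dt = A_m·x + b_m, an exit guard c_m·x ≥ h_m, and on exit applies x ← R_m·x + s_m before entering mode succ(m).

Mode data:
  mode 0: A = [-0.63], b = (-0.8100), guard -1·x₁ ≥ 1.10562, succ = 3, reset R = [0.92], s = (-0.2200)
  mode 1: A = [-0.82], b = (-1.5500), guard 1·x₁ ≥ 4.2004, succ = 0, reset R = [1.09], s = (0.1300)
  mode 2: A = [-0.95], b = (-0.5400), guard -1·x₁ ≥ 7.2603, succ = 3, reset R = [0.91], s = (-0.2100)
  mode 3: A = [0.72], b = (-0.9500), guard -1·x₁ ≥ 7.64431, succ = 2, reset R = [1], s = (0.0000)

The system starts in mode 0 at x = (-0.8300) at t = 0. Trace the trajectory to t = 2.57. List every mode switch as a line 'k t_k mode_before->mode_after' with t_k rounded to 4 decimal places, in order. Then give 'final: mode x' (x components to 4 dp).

1 1.4736 0->3
final: 3 -4.3103

Mode 0: guard c·x = 1.1056 hit at Δt = 1.4736 (t = 1.4736), x⁻ = (-1.1056) → reset → x⁺ = (-1.2372), jump to mode 3
Mode 3: flow for 1.0964 to horizon, guard not reached → x = (-4.3103)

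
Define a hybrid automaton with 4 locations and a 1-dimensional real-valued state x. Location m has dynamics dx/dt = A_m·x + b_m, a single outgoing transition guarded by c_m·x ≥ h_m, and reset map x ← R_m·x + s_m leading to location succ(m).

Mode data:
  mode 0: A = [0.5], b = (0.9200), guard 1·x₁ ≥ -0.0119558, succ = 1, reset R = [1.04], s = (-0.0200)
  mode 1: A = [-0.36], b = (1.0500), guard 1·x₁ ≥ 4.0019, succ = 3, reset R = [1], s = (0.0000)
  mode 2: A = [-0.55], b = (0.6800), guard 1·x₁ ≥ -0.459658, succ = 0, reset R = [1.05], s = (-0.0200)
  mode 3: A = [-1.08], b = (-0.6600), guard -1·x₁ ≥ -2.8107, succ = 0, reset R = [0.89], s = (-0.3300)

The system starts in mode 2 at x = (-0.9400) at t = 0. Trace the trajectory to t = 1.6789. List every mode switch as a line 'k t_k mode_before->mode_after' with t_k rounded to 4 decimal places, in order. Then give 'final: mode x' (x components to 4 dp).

1 0.4534 2->0
2 1.0785 0->1
final: 1 0.5408

Mode 2: guard c·x = -0.4597 hit at Δt = 0.4534 (t = 0.4534), x⁻ = (-0.4597) → reset → x⁺ = (-0.5026), jump to mode 0
Mode 0: guard c·x = -0.0120 hit at Δt = 0.6251 (t = 1.0785), x⁻ = (-0.0120) → reset → x⁺ = (-0.0324), jump to mode 1
Mode 1: flow for 0.6004 to horizon, guard not reached → x = (0.5408)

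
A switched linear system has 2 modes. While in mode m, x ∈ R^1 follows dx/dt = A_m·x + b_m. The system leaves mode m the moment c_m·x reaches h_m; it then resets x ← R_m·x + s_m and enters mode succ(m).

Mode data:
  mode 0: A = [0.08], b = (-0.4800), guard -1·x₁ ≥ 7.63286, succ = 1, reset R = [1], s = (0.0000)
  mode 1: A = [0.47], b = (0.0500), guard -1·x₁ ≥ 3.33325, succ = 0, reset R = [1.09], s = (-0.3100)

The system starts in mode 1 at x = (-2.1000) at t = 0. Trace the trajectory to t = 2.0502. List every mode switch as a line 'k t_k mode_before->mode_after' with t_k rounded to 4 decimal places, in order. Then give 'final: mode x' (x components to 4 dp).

Mode 1: guard c·x = 3.3333 hit at Δt = 1.0246 (t = 1.0246), x⁻ = (-3.3333) → reset → x⁺ = (-3.9432), jump to mode 0
Mode 0: flow for 1.0256 to horizon, guard not reached → x = (-4.7935)

1 1.0246 1->0
final: 0 -4.7935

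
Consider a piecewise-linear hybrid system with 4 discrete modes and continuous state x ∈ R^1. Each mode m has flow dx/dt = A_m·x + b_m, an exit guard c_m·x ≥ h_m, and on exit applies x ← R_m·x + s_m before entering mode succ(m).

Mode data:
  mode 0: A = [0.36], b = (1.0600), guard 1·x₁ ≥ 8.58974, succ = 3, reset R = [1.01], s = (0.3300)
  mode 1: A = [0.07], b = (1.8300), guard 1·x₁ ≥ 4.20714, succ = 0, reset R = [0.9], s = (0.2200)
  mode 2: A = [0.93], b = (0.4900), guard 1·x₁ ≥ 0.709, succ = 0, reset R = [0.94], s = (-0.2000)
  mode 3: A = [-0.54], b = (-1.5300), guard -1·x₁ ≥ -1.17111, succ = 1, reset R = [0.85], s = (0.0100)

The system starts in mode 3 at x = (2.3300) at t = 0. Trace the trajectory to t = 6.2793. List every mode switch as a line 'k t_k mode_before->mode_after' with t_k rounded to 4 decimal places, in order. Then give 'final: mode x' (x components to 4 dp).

1 0.4707 3->1
2 2.0633 1->0
3 3.4701 0->3
4 5.4775 3->1
final: 1 2.5728

Mode 3: guard c·x = -1.1711 hit at Δt = 0.4707 (t = 0.4707), x⁻ = (1.1711) → reset → x⁺ = (1.0054), jump to mode 1
Mode 1: guard c·x = 4.2071 hit at Δt = 1.5926 (t = 2.0633), x⁻ = (4.2071) → reset → x⁺ = (4.0064), jump to mode 0
Mode 0: guard c·x = 8.5897 hit at Δt = 1.4068 (t = 3.4701), x⁻ = (8.5897) → reset → x⁺ = (9.0056), jump to mode 3
Mode 3: guard c·x = -1.1711 hit at Δt = 2.0074 (t = 5.4775), x⁻ = (1.1711) → reset → x⁺ = (1.0054), jump to mode 1
Mode 1: flow for 0.8018 to horizon, guard not reached → x = (2.5728)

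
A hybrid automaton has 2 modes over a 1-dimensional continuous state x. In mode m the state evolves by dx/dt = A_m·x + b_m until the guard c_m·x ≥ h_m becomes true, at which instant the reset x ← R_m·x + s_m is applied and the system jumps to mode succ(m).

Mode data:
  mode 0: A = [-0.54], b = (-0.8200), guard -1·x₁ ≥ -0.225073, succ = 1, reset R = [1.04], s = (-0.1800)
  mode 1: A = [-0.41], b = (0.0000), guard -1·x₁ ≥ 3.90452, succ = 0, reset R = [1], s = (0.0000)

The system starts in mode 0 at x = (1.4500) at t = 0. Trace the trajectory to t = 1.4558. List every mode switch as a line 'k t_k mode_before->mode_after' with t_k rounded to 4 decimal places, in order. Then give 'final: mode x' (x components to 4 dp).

1 0.9854 0->1
final: 1 0.0446

Mode 0: guard c·x = -0.2251 hit at Δt = 0.9854 (t = 0.9854), x⁻ = (0.2251) → reset → x⁺ = (0.0541), jump to mode 1
Mode 1: flow for 0.4704 to horizon, guard not reached → x = (0.0446)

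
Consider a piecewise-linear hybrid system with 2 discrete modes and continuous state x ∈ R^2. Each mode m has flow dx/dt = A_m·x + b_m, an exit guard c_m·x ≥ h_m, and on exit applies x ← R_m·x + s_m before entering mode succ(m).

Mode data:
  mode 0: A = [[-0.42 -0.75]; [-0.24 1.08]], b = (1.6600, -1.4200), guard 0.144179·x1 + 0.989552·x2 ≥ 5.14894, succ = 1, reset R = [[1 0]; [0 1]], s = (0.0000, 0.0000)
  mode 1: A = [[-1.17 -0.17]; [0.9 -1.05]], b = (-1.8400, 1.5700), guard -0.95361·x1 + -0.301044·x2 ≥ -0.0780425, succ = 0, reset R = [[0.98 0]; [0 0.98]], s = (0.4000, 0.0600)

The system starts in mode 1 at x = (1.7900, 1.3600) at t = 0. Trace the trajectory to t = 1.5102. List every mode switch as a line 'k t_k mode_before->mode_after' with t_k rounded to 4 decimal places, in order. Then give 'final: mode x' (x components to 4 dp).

Mode 1: guard c·x = -0.0780 hit at Δt = 0.8172 (t = 0.8172), x⁻ = (-0.4277, 1.6139) → reset → x⁺ = (-0.0191, 1.6417), jump to mode 0
Mode 0: flow for 0.6930 to horizon, guard not reached → x = (0.1707, 1.9851)

1 0.8172 1->0
final: 0 0.1707 1.9851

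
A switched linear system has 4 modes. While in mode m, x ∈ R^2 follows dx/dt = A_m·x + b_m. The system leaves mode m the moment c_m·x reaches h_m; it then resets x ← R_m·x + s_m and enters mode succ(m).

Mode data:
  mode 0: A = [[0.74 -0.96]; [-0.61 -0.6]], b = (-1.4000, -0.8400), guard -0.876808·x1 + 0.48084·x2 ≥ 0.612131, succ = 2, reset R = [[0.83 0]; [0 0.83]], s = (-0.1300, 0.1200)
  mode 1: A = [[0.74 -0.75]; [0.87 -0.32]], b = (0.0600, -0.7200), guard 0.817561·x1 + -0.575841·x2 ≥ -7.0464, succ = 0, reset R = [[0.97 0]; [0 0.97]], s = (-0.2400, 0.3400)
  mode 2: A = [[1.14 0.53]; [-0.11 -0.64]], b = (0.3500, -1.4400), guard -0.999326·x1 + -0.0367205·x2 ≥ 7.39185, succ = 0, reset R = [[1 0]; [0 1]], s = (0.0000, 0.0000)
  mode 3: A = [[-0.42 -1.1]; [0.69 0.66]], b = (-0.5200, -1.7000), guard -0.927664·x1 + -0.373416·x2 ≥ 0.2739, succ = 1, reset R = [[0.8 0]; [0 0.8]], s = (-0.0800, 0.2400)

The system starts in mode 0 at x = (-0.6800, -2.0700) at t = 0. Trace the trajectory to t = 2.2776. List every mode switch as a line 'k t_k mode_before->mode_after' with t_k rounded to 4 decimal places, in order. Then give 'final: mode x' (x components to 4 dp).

Mode 0: guard c·x = 0.6121 hit at Δt = 1.3513 (t = 1.3513), x⁻ = (-1.3470, -1.1831) → reset → x⁺ = (-1.2480, -0.8620), jump to mode 2
Mode 2: flow for 0.9263 to horizon, guard not reached → x = (-3.9559, -1.2919)

1 1.3513 0->2
final: 2 -3.9559 -1.2919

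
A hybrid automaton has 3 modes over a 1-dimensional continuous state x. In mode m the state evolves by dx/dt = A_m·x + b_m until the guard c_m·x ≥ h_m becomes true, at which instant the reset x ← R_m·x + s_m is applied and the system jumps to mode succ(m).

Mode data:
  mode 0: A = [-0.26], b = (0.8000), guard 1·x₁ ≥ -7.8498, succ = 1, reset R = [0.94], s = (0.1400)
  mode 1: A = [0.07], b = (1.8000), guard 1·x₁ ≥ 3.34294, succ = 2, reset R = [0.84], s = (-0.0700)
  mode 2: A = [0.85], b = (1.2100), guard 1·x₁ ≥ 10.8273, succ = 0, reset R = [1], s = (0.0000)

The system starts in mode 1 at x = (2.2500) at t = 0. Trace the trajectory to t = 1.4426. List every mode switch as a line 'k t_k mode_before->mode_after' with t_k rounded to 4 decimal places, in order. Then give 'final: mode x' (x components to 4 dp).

Mode 1: guard c·x = 3.3429 hit at Δt = 0.5477 (t = 0.5477), x⁻ = (3.3429) → reset → x⁺ = (2.7381), jump to mode 2
Mode 2: flow for 0.8949 to horizon, guard not reached → x = (7.4810)

1 0.5477 1->2
final: 2 7.4810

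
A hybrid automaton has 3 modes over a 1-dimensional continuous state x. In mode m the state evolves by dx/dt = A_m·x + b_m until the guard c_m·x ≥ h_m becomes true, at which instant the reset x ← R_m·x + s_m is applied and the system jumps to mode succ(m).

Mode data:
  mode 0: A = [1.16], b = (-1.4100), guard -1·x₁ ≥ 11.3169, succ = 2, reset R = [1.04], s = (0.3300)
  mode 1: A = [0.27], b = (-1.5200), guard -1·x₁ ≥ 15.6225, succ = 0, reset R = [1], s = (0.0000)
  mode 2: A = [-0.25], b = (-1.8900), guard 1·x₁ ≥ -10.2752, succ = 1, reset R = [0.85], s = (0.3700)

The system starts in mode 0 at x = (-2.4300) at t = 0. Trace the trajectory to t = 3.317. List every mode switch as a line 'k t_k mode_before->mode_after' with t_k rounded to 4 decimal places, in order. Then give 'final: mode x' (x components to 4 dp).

1 1.0645 0->2
2 2.4919 2->1
final: 1 -11.8557

Mode 0: guard c·x = 11.3169 hit at Δt = 1.0645 (t = 1.0645), x⁻ = (-11.3169) → reset → x⁺ = (-11.4396), jump to mode 2
Mode 2: guard c·x = -10.2752 hit at Δt = 1.4274 (t = 2.4919), x⁻ = (-10.2752) → reset → x⁺ = (-8.3639), jump to mode 1
Mode 1: flow for 0.8251 to horizon, guard not reached → x = (-11.8557)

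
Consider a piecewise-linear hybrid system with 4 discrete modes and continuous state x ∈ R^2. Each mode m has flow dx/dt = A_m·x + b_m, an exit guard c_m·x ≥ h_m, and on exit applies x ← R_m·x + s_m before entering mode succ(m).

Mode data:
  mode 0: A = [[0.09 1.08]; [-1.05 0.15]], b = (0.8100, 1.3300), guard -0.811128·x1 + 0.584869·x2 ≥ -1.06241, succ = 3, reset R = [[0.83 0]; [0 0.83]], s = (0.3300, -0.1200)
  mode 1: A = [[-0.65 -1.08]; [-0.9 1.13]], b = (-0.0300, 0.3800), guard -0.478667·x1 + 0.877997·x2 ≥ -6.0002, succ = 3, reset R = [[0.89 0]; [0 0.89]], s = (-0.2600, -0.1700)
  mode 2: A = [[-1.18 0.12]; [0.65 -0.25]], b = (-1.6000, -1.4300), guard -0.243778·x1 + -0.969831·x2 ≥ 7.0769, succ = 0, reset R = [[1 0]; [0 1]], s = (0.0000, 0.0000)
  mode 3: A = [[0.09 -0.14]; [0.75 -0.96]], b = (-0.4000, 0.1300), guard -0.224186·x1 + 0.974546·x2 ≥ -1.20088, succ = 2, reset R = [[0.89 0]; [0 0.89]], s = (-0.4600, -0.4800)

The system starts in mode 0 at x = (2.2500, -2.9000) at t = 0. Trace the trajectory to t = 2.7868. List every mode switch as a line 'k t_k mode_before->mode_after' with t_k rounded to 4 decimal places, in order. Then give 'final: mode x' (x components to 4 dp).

Mode 0: guard c·x = -1.0624 hit at Δt = 1.1677 (t = 1.1677), x⁻ = (-0.7494, -2.8558) → reset → x⁺ = (-0.2920, -2.4903), jump to mode 3
Mode 3: guard c·x = -1.2009 hit at Δt = 0.7102 (t = 1.8779), x⁻ = (-0.4153, -1.3278) → reset → x⁺ = (-0.8296, -1.6617), jump to mode 2
Mode 2: flow for 0.9089 to horizon, guard not reached → x = (-1.3430, -3.0828)

1 1.1677 0->3
2 1.8779 3->2
final: 2 -1.3430 -3.0828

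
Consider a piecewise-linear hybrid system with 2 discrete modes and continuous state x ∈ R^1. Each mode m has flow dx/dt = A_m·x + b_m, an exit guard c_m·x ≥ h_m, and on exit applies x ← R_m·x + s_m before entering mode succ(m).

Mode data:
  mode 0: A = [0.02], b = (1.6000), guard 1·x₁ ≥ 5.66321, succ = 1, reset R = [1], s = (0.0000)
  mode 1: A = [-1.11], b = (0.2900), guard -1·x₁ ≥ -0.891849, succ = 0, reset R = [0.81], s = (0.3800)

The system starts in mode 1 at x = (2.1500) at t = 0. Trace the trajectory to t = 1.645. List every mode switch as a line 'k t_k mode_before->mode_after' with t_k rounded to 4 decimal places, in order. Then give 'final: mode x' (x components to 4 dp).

Mode 1: guard c·x = -0.8918 hit at Δt = 0.9883 (t = 0.9883), x⁻ = (0.8918) → reset → x⁺ = (1.1024), jump to mode 0
Mode 0: flow for 0.6567 to horizon, guard not reached → x = (2.1746)

1 0.9883 1->0
final: 0 2.1746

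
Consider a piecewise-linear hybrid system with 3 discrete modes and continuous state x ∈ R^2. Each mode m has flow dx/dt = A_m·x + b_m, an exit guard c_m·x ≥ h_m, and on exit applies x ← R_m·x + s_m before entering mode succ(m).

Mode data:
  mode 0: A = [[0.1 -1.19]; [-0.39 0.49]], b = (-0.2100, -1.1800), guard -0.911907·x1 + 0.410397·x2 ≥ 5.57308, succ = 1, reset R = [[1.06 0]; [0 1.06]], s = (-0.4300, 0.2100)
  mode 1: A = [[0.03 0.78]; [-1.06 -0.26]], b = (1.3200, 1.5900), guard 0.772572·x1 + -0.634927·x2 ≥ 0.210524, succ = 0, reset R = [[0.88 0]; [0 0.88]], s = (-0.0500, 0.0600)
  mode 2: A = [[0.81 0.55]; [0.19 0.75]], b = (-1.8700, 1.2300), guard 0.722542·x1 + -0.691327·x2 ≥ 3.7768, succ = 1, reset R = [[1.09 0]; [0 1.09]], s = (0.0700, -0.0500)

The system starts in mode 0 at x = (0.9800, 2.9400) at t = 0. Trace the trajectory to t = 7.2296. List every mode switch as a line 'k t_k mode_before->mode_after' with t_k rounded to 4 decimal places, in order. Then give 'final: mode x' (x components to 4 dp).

1 1.2257 0->1
2 2.7568 1->0
3 4.0039 0->1
4 5.3227 1->0
5 6.4951 0->1
final: 1 1.3524 7.5950

Mode 0: guard c·x = 5.5731 hit at Δt = 1.2257 (t = 1.2257), x⁻ = (-4.2426, 4.1527) → reset → x⁺ = (-4.9271, 4.6119), jump to mode 1
Mode 1: guard c·x = 0.2105 hit at Δt = 1.5311 (t = 2.7568), x⁻ = (4.4576, 5.0924) → reset → x⁺ = (3.8727, 4.5414), jump to mode 0
Mode 0: guard c·x = 5.5731 hit at Δt = 1.2471 (t = 4.0039), x⁻ = (-3.4943, 5.8153) → reset → x⁺ = (-4.1340, 6.3742), jump to mode 1
Mode 1: guard c·x = 0.2105 hit at Δt = 1.3189 (t = 5.3227), x⁻ = (4.8153, 5.5277) → reset → x⁺ = (4.1875, 4.9244), jump to mode 0
Mode 0: guard c·x = 5.5731 hit at Δt = 1.1723 (t = 6.4951), x⁻ = (-3.2984, 6.2506) → reset → x⁺ = (-3.9263, 6.8356), jump to mode 1
Mode 1: flow for 0.7345 to horizon, guard not reached → x = (1.3524, 7.5950)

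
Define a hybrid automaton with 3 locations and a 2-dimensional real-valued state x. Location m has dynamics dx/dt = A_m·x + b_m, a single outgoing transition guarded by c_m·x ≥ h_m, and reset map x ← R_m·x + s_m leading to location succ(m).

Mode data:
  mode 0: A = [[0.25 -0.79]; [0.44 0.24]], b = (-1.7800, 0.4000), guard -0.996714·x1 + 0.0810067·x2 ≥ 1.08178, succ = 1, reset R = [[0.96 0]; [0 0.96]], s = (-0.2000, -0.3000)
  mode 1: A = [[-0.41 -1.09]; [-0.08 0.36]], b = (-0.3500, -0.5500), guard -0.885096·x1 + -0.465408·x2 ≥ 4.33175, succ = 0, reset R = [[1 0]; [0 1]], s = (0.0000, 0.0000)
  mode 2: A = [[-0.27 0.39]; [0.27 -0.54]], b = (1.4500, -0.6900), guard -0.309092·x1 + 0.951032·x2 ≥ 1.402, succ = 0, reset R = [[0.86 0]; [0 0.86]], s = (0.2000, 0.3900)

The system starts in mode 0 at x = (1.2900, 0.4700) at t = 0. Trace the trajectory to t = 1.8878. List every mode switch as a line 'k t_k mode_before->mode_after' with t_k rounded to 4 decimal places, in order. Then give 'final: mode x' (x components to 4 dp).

Mode 0: guard c·x = 1.0818 hit at Δt = 0.9464 (t = 0.9464), x⁻ = (-0.9922, 1.1457) → reset → x⁺ = (-1.1525, 0.7999), jump to mode 1
Mode 1: flow for 0.9414 to horizon, guard not reached → x = (-1.6639, 0.6339)

1 0.9464 0->1
final: 1 -1.6639 0.6339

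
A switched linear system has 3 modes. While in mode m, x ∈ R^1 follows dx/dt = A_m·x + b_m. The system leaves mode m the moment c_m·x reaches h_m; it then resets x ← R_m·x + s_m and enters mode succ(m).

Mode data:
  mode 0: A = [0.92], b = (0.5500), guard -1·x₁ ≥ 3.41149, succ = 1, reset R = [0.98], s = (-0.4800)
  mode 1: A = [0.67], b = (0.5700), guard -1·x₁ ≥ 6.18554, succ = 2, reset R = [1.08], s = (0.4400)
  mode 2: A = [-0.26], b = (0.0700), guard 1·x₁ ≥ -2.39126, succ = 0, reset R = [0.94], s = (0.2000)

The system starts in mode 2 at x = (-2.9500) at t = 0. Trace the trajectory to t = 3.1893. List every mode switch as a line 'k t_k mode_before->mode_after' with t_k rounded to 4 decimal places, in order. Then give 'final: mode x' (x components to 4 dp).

1 0.7332 2->0
2 1.4538 0->1
3 2.3267 1->2
final: 2 -4.9326

Mode 2: guard c·x = -2.3913 hit at Δt = 0.7332 (t = 0.7332), x⁻ = (-2.3913) → reset → x⁺ = (-2.0478), jump to mode 0
Mode 0: guard c·x = 3.4115 hit at Δt = 0.7206 (t = 1.4538), x⁻ = (-3.4115) → reset → x⁺ = (-3.8233), jump to mode 1
Mode 1: guard c·x = 6.1855 hit at Δt = 0.8729 (t = 2.3267), x⁻ = (-6.1855) → reset → x⁺ = (-6.2404), jump to mode 2
Mode 2: flow for 0.8626 to horizon, guard not reached → x = (-4.9326)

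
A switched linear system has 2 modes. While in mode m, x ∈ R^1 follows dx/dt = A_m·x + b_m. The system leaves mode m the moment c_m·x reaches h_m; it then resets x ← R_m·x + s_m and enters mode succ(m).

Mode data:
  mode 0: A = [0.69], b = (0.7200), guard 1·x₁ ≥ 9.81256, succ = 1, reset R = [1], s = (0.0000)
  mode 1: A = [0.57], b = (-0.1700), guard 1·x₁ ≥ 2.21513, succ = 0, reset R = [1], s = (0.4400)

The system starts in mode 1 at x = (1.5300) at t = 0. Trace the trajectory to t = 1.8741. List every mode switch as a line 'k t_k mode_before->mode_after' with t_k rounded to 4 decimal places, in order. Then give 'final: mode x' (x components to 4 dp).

Mode 1: guard c·x = 2.2151 hit at Δt = 0.7759 (t = 0.7759), x⁻ = (2.2151) → reset → x⁺ = (2.6551), jump to mode 0
Mode 0: flow for 1.0982 to horizon, guard not reached → x = (6.8475)

1 0.7759 1->0
final: 0 6.8475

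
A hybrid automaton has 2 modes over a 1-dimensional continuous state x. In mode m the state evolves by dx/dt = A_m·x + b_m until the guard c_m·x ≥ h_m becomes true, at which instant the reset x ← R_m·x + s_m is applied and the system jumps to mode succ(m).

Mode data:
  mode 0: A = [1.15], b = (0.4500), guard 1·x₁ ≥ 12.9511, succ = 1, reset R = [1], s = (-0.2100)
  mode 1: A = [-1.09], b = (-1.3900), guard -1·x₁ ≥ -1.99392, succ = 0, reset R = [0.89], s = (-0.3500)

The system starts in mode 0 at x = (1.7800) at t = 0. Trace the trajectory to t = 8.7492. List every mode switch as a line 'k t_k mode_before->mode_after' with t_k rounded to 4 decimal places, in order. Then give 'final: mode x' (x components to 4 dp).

1 1.5788 0->1
2 2.9143 1->0
3 4.6485 0->1
4 5.9840 1->0
5 7.7183 0->1
final: 1 3.2810

Mode 0: guard c·x = 12.9511 hit at Δt = 1.5788 (t = 1.5788), x⁻ = (12.9511) → reset → x⁺ = (12.7411), jump to mode 1
Mode 1: guard c·x = -1.9939 hit at Δt = 1.3355 (t = 2.9143), x⁻ = (1.9939) → reset → x⁺ = (1.4246), jump to mode 0
Mode 0: guard c·x = 12.9511 hit at Δt = 1.7342 (t = 4.6485), x⁻ = (12.9511) → reset → x⁺ = (12.7411), jump to mode 1
Mode 1: guard c·x = -1.9939 hit at Δt = 1.3355 (t = 5.9840), x⁻ = (1.9939) → reset → x⁺ = (1.4246), jump to mode 0
Mode 0: guard c·x = 12.9511 hit at Δt = 1.7342 (t = 7.7183), x⁻ = (12.9511) → reset → x⁺ = (12.7411), jump to mode 1
Mode 1: flow for 1.0309 to horizon, guard not reached → x = (3.2810)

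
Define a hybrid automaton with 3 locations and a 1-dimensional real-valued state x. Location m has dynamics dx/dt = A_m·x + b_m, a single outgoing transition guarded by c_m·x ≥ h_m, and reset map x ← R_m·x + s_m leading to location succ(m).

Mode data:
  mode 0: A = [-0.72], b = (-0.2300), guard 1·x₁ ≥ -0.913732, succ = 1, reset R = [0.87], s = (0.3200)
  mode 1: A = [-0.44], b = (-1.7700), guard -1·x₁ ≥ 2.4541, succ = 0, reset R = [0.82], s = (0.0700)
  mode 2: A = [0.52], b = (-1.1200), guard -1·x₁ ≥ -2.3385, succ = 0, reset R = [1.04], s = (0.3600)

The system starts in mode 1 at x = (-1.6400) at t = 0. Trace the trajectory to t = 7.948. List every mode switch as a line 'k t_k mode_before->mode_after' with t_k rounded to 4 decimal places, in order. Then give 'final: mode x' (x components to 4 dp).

1 0.9501 1->0
2 2.3454 0->1
3 4.2002 1->0
4 5.5955 0->1
5 7.4503 1->0
final: 0 -1.4536

Mode 1: guard c·x = 2.4541 hit at Δt = 0.9501 (t = 0.9501), x⁻ = (-2.4541) → reset → x⁺ = (-1.9424), jump to mode 0
Mode 0: guard c·x = -0.9137 hit at Δt = 1.3953 (t = 2.3454), x⁻ = (-0.9137) → reset → x⁺ = (-0.4749), jump to mode 1
Mode 1: guard c·x = 2.4541 hit at Δt = 1.8548 (t = 4.2002), x⁻ = (-2.4541) → reset → x⁺ = (-1.9424), jump to mode 0
Mode 0: guard c·x = -0.9137 hit at Δt = 1.3953 (t = 5.5955), x⁻ = (-0.9137) → reset → x⁺ = (-0.4749), jump to mode 1
Mode 1: guard c·x = 2.4541 hit at Δt = 1.8548 (t = 7.4503), x⁻ = (-2.4541) → reset → x⁺ = (-1.9424), jump to mode 0
Mode 0: flow for 0.4977 to horizon, guard not reached → x = (-1.4536)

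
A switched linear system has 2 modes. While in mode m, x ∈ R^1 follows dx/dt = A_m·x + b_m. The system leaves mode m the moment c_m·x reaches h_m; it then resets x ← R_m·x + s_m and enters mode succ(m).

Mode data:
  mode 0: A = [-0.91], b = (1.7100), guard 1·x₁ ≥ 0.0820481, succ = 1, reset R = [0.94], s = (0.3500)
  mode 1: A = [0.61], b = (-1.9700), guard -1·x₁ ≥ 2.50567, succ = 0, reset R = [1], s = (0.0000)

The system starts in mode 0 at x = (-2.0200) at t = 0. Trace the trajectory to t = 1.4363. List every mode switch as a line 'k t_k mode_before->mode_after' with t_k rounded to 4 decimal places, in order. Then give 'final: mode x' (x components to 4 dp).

1 0.8512 0->1
final: 1 -0.7748

Mode 0: guard c·x = 0.0820 hit at Δt = 0.8512 (t = 0.8512), x⁻ = (0.0820) → reset → x⁺ = (0.4271), jump to mode 1
Mode 1: flow for 0.5851 to horizon, guard not reached → x = (-0.7748)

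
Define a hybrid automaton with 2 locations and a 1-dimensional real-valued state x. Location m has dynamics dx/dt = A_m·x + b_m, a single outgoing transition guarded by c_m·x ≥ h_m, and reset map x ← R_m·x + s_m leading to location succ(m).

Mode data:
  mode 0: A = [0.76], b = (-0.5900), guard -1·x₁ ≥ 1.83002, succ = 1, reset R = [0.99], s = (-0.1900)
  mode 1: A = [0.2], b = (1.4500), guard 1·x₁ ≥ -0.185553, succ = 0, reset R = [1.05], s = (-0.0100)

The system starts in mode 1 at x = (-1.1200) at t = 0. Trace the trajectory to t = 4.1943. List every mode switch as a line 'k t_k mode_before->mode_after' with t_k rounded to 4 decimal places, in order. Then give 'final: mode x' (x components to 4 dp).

Mode 1: guard c·x = -0.1856 hit at Δt = 0.7094 (t = 0.7094), x⁻ = (-0.1856) → reset → x⁺ = (-0.2048), jump to mode 0
Mode 0: guard c·x = 1.8300 hit at Δt = 1.2855 (t = 1.9949), x⁻ = (-1.8300) → reset → x⁺ = (-2.0017), jump to mode 1
Mode 1: guard c·x = -0.1856 hit at Δt = 1.4859 (t = 3.4808), x⁻ = (-0.1856) → reset → x⁺ = (-0.2048), jump to mode 0
Mode 0: flow for 0.7135 to horizon, guard not reached → x = (-0.9112)

1 0.7094 1->0
2 1.9949 0->1
3 3.4808 1->0
final: 0 -0.9112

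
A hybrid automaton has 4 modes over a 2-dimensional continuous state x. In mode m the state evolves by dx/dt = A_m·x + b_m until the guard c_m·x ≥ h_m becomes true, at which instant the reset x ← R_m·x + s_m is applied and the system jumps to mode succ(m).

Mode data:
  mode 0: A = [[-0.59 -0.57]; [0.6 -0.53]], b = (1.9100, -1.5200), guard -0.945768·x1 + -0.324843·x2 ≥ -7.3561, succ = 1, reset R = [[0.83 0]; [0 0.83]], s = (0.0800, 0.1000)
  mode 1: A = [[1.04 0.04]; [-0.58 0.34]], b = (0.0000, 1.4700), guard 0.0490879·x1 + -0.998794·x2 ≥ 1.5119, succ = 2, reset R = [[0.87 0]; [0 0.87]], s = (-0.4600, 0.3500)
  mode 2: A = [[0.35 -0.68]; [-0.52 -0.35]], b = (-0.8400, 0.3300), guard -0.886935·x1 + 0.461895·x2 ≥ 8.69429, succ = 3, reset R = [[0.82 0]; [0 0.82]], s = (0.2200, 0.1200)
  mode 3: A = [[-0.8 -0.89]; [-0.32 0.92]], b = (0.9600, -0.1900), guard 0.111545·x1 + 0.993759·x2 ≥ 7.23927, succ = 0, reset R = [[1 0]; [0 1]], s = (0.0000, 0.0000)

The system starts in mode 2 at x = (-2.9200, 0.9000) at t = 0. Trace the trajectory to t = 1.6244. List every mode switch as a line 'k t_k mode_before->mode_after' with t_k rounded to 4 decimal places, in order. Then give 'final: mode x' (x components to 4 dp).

Mode 2: guard c·x = 8.6943 hit at Δt = 1.2354 (t = 1.2354), x⁻ = (-7.9070, 3.6399) → reset → x⁺ = (-6.2638, 3.1047), jump to mode 3
Mode 3: flow for 0.3890 to horizon, guard not reached → x = (-5.5066, 5.2240)

1 1.2354 2->3
final: 3 -5.5066 5.2240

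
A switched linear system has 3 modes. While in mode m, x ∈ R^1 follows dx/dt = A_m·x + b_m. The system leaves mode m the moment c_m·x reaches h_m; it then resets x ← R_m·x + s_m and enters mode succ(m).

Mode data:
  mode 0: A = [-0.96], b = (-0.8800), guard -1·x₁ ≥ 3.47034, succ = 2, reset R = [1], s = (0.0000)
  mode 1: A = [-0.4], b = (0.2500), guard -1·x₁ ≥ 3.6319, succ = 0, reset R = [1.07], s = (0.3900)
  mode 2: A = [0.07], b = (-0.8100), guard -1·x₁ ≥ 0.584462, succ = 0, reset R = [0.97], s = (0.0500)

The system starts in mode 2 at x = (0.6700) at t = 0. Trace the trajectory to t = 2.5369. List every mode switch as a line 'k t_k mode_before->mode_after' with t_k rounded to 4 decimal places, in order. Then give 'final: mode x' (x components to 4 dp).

Mode 2: guard c·x = 0.5845 hit at Δt = 1.5560 (t = 1.5560), x⁻ = (-0.5845) → reset → x⁺ = (-0.5169), jump to mode 0
Mode 0: flow for 0.9809 to horizon, guard not reached → x = (-0.7608)

1 1.5560 2->0
final: 0 -0.7608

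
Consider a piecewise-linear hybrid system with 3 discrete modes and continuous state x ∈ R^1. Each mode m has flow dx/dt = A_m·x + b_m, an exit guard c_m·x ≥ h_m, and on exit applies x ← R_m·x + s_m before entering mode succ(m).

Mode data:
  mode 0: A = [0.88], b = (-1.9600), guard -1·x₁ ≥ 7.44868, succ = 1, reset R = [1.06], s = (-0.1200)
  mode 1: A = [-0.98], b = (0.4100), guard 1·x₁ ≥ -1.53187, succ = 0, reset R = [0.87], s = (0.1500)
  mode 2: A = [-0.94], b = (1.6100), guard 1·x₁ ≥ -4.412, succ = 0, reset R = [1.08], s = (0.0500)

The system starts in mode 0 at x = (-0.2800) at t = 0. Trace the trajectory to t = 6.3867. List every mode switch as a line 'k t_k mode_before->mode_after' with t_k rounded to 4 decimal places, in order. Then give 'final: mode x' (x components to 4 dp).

Mode 0: guard c·x = 7.4487 hit at Δt = 1.5346 (t = 1.5346), x⁻ = (-7.4487) → reset → x⁺ = (-8.0156), jump to mode 1
Mode 1: guard c·x = -1.5319 hit at Δt = 1.4942 (t = 3.0288), x⁻ = (-1.5319) → reset → x⁺ = (-1.1827), jump to mode 0
Mode 0: guard c·x = 7.4487 hit at Δt = 1.1851 (t = 4.2139), x⁻ = (-7.4487) → reset → x⁺ = (-8.0156), jump to mode 1
Mode 1: guard c·x = -1.5319 hit at Δt = 1.4942 (t = 5.7082), x⁻ = (-1.5319) → reset → x⁺ = (-1.1827), jump to mode 0
Mode 0: flow for 0.6785 to horizon, guard not reached → x = (-3.9683)

1 1.5346 0->1
2 3.0288 1->0
3 4.2139 0->1
4 5.7082 1->0
final: 0 -3.9683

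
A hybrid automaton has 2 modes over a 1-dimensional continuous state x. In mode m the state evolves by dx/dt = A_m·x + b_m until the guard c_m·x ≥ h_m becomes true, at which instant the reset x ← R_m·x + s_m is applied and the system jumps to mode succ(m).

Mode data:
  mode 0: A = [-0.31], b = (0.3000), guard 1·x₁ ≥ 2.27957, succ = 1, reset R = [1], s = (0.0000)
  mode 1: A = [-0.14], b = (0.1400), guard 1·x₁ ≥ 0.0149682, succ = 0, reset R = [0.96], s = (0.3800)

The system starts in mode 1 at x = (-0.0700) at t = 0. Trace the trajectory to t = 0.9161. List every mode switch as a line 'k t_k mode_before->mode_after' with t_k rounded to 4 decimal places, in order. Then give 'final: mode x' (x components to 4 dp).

Mode 1: guard c·x = 0.0150 hit at Δt = 0.5910 (t = 0.5910), x⁻ = (0.0150) → reset → x⁺ = (0.3944), jump to mode 0
Mode 0: flow for 0.3251 to horizon, guard not reached → x = (0.4493)

1 0.5910 1->0
final: 0 0.4493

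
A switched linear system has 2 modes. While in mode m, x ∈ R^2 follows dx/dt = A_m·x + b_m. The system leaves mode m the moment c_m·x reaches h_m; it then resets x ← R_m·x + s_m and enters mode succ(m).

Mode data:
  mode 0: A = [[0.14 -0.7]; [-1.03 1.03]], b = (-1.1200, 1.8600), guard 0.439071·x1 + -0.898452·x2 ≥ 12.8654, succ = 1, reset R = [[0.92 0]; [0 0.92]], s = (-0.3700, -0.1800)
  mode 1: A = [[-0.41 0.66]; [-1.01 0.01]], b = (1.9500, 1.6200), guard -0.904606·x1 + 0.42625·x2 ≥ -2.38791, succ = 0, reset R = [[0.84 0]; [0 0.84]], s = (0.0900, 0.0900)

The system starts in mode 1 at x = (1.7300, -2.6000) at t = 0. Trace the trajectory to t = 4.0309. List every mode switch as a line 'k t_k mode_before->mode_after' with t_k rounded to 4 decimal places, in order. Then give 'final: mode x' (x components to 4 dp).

1 0.7443 1->0
2 2.2878 0->1
3 3.4836 1->0
final: 0 1.6584 -13.2707

Mode 1: guard c·x = -2.3879 hit at Δt = 0.7443 (t = 0.7443), x⁻ = (1.4189, -2.5910) → reset → x⁺ = (1.2818, -2.0864), jump to mode 0
Mode 0: guard c·x = 12.8654 hit at Δt = 1.5435 (t = 2.2878), x⁻ = (5.6693, -11.5489) → reset → x⁺ = (4.8458, -10.8050), jump to mode 1
Mode 1: guard c·x = -2.3879 hit at Δt = 1.1959 (t = 3.4836), x⁻ = (-2.1725, -10.2127) → reset → x⁺ = (-1.7349, -8.4886), jump to mode 0
Mode 0: flow for 0.5473 to horizon, guard not reached → x = (1.6584, -13.2707)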